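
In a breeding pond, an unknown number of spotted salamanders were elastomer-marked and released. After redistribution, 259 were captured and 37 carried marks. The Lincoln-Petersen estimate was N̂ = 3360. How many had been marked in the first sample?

From N = M·C/R: M = N·R / C = 3360·37 / 259 = 124320 / 259 = 480.

M = 480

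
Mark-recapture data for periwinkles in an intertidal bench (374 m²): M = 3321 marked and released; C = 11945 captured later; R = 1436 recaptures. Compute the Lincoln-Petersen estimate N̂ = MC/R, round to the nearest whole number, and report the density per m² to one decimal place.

density ≈ 73.9 periwinkles per m²

N̂ = 3321·11945/1436 = 39669345/1436 ≈ 27624.9 → 27625
Density = N̂ / area = 27625 / 374 ≈ 73.86 → 73.9 per m²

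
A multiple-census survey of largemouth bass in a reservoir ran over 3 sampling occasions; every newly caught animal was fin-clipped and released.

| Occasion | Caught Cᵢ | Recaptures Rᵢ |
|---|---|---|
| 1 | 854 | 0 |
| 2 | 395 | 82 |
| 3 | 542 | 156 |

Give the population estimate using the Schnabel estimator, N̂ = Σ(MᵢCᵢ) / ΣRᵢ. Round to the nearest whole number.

Marked at large before each occasion: Mᵢ = Σⱼ<ᵢ (Cⱼ − Rⱼ) → M1=0, M2=854, M3=1167
Σ MᵢCᵢ = 0·854 + 854·395 + 1167·542 = 0 + 337330 + 632514 = 969844
Σ Rᵢ = 0 + 82 + 156 = 238
N̂ = 969844 / 238 ≈ 4075.0 → 4075

N ≈ 4075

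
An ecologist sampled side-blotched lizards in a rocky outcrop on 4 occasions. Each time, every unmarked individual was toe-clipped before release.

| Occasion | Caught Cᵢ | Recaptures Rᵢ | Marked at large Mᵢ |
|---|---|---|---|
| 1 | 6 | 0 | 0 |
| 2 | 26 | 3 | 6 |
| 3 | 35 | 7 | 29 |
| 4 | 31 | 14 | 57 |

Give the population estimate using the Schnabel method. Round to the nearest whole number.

N ≈ 122

Σ MᵢCᵢ = 0·6 + 6·26 + 29·35 + 57·31 = 0 + 156 + 1015 + 1767 = 2938
Σ Rᵢ = 0 + 3 + 7 + 14 = 24
N̂ = 2938 / 24 ≈ 122.4 → 122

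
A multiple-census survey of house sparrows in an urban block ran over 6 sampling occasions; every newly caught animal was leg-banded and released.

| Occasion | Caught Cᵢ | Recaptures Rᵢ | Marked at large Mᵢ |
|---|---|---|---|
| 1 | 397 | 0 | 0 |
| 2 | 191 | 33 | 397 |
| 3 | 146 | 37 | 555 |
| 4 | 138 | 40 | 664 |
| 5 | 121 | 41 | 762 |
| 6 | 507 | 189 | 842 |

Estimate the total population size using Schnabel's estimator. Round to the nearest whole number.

N ≈ 2258

Σ MᵢCᵢ = 0·397 + 397·191 + 555·146 + 664·138 + 762·121 + 842·507 = 0 + 75827 + 81030 + 91632 + 92202 + 426894 = 767585
Σ Rᵢ = 0 + 33 + 37 + 40 + 41 + 189 = 340
N̂ = 767585 / 340 ≈ 2257.6 → 2258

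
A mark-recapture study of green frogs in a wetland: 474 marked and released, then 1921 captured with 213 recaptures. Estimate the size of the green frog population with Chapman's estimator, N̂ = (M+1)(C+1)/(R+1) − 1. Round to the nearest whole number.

N ≈ 4265

N̂ = (474+1)(1921+1)/(213+1) − 1 = 475·1922/214 − 1
= 912950/214 − 1 ≈ 4266.1 − 1 ≈ 4265.1 → 4265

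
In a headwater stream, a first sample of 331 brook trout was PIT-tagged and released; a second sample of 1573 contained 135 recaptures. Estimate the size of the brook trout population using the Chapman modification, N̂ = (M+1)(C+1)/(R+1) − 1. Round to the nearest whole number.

N ≈ 3841

N̂ = (331+1)(1573+1)/(135+1) − 1 = 332·1574/136 − 1
= 522568/136 − 1 ≈ 3842.4 − 1 ≈ 3841.4 → 3841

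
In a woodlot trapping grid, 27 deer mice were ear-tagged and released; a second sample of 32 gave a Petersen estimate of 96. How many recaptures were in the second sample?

R = 9

From N = M·C/R: R = M·C / N = 27·32 / 96 = 864 / 96 = 9.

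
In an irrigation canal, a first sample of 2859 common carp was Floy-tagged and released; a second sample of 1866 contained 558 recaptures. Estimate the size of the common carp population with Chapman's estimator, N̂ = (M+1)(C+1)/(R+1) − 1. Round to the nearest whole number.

N ≈ 9551

N̂ = (2859+1)(1866+1)/(558+1) − 1 = 2860·1867/559 − 1
= 5339620/559 − 1 ≈ 9552.1 − 1 ≈ 9551.1 → 9551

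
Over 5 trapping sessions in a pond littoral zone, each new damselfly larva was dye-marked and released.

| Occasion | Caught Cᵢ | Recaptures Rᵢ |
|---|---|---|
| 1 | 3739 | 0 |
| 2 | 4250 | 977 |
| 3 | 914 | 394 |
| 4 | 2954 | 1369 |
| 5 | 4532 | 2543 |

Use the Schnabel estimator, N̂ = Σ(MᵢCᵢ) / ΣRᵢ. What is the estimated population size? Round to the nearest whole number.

N ≈ 16,254

Marked at large before each occasion: Mᵢ = Σⱼ<ᵢ (Cⱼ − Rⱼ) → M1=0, M2=3739, M3=7012, M4=7532, M5=9117
Σ MᵢCᵢ = 0·3739 + 3739·4250 + 7012·914 + 7532·2954 + 9117·4532 = 0 + 15890750 + 6408968 + 22249528 + 41318244 = 85867490
Σ Rᵢ = 0 + 977 + 394 + 1369 + 2543 = 5283
N̂ = 85867490 / 5283 ≈ 16253.5 → 16254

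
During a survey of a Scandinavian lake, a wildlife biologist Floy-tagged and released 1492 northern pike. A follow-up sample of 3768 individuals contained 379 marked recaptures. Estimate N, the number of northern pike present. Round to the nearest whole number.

N = (1492 × 3768) / 379 = 5621856 / 379 ≈ 14833.4 → 14833

N ≈ 14,833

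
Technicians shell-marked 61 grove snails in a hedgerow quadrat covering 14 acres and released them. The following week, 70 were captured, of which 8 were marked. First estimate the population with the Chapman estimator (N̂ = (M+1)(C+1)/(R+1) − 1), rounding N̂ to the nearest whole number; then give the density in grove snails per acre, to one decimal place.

N̂ = 62·71/9 − 1 = 4402/9 − 1 ≈ 488.1 → 488
Density = N̂ / area = 488 / 14 ≈ 34.86 → 34.9 per acre

density ≈ 34.9 grove snails per acre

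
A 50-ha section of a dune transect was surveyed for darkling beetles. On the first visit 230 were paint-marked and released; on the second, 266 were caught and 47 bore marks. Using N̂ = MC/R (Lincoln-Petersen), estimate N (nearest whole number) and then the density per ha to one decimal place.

N̂ = 230·266/47 = 61180/47 ≈ 1301.7 → 1302
Density = N̂ / area = 1302 / 50 ≈ 26.04 → 26.0 per ha

density ≈ 26.0 darkling beetles per ha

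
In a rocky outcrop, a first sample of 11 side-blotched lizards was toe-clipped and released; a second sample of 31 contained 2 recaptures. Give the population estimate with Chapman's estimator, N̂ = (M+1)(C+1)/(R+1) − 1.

N = 127

N̂ = (11+1)(31+1)/(2+1) − 1 = 12·32/3 − 1
= 384/3 − 1 = 128 − 1 = 127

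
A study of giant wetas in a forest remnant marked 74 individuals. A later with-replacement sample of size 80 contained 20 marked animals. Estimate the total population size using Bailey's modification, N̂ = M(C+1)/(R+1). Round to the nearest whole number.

N̂ = 74·(80+1)/(20+1) = 74·81/21 = 5994/21 ≈ 285.4 → 285

N ≈ 285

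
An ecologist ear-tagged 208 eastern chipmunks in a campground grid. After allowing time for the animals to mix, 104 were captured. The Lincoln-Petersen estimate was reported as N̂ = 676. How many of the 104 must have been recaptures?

From N = M·C/R: R = M·C / N = 208·104 / 676 = 21632 / 676 = 32.

R = 32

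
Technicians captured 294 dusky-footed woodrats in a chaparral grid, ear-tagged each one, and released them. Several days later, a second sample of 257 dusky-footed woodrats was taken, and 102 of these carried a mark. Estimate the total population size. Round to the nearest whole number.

If marked individuals mix randomly, R/C ≈ M/N, giving N ≈ M·C/R.
N = (294 × 257) / 102 = 75558 / 102 ≈ 740.8 → 741

N ≈ 741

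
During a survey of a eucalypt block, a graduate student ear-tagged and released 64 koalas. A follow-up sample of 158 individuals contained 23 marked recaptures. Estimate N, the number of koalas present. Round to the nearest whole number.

N ≈ 440

N = (64 × 158) / 23 = 10112 / 23 ≈ 439.7 → 440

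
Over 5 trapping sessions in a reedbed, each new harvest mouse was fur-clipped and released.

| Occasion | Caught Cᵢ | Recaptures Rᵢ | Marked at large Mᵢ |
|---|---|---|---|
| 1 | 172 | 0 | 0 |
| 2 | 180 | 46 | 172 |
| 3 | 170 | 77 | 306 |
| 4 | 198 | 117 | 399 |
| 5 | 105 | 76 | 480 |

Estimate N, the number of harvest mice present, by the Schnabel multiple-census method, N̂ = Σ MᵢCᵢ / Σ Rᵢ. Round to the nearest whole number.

N ≈ 672

Σ MᵢCᵢ = 0·172 + 172·180 + 306·170 + 399·198 + 480·105 = 0 + 30960 + 52020 + 79002 + 50400 = 212382
Σ Rᵢ = 0 + 46 + 77 + 117 + 76 = 316
N̂ = 212382 / 316 ≈ 672.1 → 672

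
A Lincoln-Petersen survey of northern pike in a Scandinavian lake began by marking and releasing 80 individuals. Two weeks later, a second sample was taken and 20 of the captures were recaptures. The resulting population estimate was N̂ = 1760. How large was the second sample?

From N = M·C/R: C = N·R / M = 1760·20 / 80 = 35200 / 80 = 440.

C = 440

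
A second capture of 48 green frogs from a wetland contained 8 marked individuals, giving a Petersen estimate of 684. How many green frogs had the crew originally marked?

M = 114

From N = M·C/R: M = N·R / C = 684·8 / 48 = 5472 / 48 = 114.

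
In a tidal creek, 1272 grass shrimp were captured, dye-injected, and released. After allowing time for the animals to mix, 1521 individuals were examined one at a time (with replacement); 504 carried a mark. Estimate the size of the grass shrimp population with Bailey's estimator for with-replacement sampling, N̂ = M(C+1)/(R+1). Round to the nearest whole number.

N̂ = 1272·(1521+1)/(504+1) = 1272·1522/505 = 1935984/505 ≈ 3833.6 → 3834

N ≈ 3834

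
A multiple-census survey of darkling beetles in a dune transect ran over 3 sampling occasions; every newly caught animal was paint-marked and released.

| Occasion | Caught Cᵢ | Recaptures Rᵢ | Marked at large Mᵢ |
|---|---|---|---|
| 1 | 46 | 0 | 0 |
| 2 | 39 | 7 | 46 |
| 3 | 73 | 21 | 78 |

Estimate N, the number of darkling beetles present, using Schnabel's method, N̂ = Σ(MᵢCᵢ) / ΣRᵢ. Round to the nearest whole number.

Σ MᵢCᵢ = 0·46 + 46·39 + 78·73 = 0 + 1794 + 5694 = 7488
Σ Rᵢ = 0 + 7 + 21 = 28
N̂ = 7488 / 28 ≈ 267.4 → 267

N ≈ 267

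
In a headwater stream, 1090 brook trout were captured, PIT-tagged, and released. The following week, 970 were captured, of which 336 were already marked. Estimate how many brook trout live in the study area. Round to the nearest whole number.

The marked fraction in the recapture sample should equal the marked fraction in the population: 336/970 = 1090/N.
N = (1090 × 970) / 336 = 1057300 / 336 ≈ 3146.7 → 3147

N ≈ 3147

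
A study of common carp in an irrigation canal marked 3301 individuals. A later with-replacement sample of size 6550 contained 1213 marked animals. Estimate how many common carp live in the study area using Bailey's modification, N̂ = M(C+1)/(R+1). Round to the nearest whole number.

N ≈ 17,813

N̂ = 3301·(6550+1)/(1213+1) = 3301·6551/1214 = 21624851/1214 ≈ 17812.9 → 17813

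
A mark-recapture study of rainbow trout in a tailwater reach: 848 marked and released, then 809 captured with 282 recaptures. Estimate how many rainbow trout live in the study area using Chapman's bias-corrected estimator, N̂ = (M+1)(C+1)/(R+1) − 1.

N = 2429

N̂ = (848+1)(809+1)/(282+1) − 1 = 849·810/283 − 1
= 687690/283 − 1 = 2430 − 1 = 2429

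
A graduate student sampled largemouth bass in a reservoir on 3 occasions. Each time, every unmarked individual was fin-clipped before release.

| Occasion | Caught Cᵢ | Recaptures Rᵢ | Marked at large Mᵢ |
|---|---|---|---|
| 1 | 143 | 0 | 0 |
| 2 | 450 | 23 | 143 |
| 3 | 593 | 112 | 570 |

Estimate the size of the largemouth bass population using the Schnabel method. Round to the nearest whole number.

Σ MᵢCᵢ = 0·143 + 143·450 + 570·593 = 0 + 64350 + 338010 = 402360
Σ Rᵢ = 0 + 23 + 112 = 135
N̂ = 402360 / 135 ≈ 2980.4 → 2980

N ≈ 2980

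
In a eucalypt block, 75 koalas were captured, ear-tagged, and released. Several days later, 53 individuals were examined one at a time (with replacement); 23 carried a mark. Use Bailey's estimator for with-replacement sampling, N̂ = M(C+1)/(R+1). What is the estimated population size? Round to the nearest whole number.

N ≈ 169

N̂ = 75·(53+1)/(23+1) = 75·54/24 = 4050/24 ≈ 168.8 → 169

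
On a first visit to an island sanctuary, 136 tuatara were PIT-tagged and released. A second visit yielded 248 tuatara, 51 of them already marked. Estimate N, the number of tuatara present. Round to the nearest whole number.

If marked individuals mix randomly, R/C ≈ M/N, giving N ≈ M·C/R.
N = (136 × 248) / 51 = 33728 / 51 ≈ 661.3 → 661

N ≈ 661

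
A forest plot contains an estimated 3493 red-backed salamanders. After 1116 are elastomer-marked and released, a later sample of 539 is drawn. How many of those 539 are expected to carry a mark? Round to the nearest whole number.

The marked fraction of the population is 1116/3493, so in a sample of 539 expect C·(M/N) marked.
E[R] = 1116 × 539 / 3493 = 601524 / 3493 ≈ 172.2 → 172

expected recaptures ≈ 172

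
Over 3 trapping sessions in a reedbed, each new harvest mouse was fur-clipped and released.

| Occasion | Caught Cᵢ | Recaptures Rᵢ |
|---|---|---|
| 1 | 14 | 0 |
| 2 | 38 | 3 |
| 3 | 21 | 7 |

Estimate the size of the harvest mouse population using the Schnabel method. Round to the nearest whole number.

Marked at large before each occasion: Mᵢ = Σⱼ<ᵢ (Cⱼ − Rⱼ) → M1=0, M2=14, M3=49
Σ MᵢCᵢ = 0·14 + 14·38 + 49·21 = 0 + 532 + 1029 = 1561
Σ Rᵢ = 0 + 3 + 7 = 10
N̂ = 1561 / 10 ≈ 156.1 → 156

N ≈ 156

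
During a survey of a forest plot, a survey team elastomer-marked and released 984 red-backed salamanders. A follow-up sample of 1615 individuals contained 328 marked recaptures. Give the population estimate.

N = 4845

The marked fraction in the recapture sample should equal the marked fraction in the population: 328/1615 = 984/N.
N = (984 × 1615) / 328 = 1589160 / 328 = 4845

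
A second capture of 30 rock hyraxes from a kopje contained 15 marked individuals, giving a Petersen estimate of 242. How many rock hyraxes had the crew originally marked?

M = 121

From N = M·C/R: M = N·R / C = 242·15 / 30 = 3630 / 30 = 121.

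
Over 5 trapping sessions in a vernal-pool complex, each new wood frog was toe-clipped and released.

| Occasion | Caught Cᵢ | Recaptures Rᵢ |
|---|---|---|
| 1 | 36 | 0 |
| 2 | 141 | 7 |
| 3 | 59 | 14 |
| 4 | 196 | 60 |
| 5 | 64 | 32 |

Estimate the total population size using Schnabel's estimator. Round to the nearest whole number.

Marked at large before each occasion: Mᵢ = Σⱼ<ᵢ (Cⱼ − Rⱼ) → M1=0, M2=36, M3=170, M4=215, M5=351
Σ MᵢCᵢ = 0·36 + 36·141 + 170·59 + 215·196 + 351·64 = 0 + 5076 + 10030 + 42140 + 22464 = 79710
Σ Rᵢ = 0 + 7 + 14 + 60 + 32 = 113
N̂ = 79710 / 113 ≈ 705.4 → 705

N ≈ 705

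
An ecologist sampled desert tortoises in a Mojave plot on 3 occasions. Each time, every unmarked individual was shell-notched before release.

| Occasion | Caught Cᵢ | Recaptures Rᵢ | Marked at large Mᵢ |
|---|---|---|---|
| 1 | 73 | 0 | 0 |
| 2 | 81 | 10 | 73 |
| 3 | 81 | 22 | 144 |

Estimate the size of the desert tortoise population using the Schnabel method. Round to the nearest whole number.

N ≈ 549

Σ MᵢCᵢ = 0·73 + 73·81 + 144·81 = 0 + 5913 + 11664 = 17577
Σ Rᵢ = 0 + 10 + 22 = 32
N̂ = 17577 / 32 ≈ 549.3 → 549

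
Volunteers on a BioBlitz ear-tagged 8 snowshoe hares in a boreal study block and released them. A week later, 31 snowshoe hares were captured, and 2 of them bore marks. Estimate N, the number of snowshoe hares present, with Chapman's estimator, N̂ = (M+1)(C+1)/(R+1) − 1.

N = 95

N̂ = (8+1)(31+1)/(2+1) − 1 = 9·32/3 − 1
= 288/3 − 1 = 96 − 1 = 95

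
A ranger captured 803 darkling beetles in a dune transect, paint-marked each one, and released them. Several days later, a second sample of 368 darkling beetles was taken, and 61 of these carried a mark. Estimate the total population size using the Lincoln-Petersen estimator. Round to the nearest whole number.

N ≈ 4844

N = (803 × 368) / 61 = 295504 / 61 ≈ 4844.3 → 4844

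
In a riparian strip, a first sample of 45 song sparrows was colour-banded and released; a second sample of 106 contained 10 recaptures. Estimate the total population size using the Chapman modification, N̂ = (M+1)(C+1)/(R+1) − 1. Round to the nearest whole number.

N̂ = (45+1)(106+1)/(10+1) − 1 = 46·107/11 − 1
= 4922/11 − 1 ≈ 447.45 − 1 ≈ 446.45 → 446

N ≈ 446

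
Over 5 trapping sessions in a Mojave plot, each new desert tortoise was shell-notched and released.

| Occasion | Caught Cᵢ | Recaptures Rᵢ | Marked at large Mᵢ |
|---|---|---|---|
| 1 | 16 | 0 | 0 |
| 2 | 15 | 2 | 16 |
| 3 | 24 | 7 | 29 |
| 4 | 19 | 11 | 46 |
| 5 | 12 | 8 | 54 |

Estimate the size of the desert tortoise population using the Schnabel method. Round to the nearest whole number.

N ≈ 88

Σ MᵢCᵢ = 0·16 + 16·15 + 29·24 + 46·19 + 54·12 = 0 + 240 + 696 + 874 + 648 = 2458
Σ Rᵢ = 0 + 2 + 7 + 11 + 8 = 28
N̂ = 2458 / 28 ≈ 87.8 → 88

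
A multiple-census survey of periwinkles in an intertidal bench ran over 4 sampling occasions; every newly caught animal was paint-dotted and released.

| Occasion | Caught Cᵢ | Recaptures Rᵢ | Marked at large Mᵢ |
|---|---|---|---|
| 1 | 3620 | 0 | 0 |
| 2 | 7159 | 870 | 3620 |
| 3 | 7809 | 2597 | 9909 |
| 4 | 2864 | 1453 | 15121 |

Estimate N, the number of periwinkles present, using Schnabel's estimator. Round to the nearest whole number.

Σ MᵢCᵢ = 0·3620 + 3620·7159 + 9909·7809 + 15121·2864 = 0 + 25915580 + 77379381 + 43306544 = 146601505
Σ Rᵢ = 0 + 870 + 2597 + 1453 = 4920
N̂ = 146601505 / 4920 ≈ 29797.1 → 29797

N ≈ 29,797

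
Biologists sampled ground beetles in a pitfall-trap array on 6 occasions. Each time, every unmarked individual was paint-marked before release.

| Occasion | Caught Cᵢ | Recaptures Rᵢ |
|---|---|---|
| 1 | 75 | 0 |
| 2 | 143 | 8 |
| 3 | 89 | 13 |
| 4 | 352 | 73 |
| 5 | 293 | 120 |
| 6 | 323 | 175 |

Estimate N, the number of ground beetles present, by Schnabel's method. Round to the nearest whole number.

Marked at large before each occasion: Mᵢ = Σⱼ<ᵢ (Cⱼ − Rⱼ) → M1=0, M2=75, M3=210, M4=286, M5=565, M6=738
Σ MᵢCᵢ = 0·75 + 75·143 + 210·89 + 286·352 + 565·293 + 738·323 = 0 + 10725 + 18690 + 100672 + 165545 + 238374 = 534006
Σ Rᵢ = 0 + 8 + 13 + 73 + 120 + 175 = 389
N̂ = 534006 / 389 ≈ 1372.8 → 1373

N ≈ 1373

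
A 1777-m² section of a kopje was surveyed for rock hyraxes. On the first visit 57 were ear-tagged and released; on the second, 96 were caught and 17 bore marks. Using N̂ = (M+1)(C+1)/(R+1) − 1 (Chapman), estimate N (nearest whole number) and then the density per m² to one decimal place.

N̂ = 58·97/18 − 1 = 5626/18 − 1 ≈ 311.6 → 312
Density = N̂ / area = 312 / 1777 ≈ 0.18 → 0.2 per m²

density ≈ 0.2 rock hyraxes per m²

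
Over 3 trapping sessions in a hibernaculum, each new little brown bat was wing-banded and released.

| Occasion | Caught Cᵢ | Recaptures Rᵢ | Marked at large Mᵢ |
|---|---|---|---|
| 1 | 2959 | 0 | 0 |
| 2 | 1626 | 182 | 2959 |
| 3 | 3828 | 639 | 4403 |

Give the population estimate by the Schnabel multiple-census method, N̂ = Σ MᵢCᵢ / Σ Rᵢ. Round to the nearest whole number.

Σ MᵢCᵢ = 0·2959 + 2959·1626 + 4403·3828 = 0 + 4811334 + 16854684 = 21666018
Σ Rᵢ = 0 + 182 + 639 = 821
N̂ = 21666018 / 821 ≈ 26389.8 → 26390

N ≈ 26,390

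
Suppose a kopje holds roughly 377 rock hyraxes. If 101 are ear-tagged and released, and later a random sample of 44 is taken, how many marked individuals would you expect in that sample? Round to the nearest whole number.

expected recaptures ≈ 12

Expected recaptures E[R] = M·C / N.
E[R] = 101 × 44 / 377 = 4444 / 377 ≈ 11.8 → 12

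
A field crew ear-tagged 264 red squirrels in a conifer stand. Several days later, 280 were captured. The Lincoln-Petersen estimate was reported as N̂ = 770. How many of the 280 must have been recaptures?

R = 96

From N = M·C/R: R = M·C / N = 264·280 / 770 = 73920 / 770 = 96.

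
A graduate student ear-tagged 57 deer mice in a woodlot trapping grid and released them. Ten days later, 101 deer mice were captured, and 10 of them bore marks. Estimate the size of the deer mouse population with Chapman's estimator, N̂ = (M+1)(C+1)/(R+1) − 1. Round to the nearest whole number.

N ≈ 537

N̂ = (57+1)(101+1)/(10+1) − 1 = 58·102/11 − 1
= 5916/11 − 1 ≈ 537.8 − 1 ≈ 536.8 → 537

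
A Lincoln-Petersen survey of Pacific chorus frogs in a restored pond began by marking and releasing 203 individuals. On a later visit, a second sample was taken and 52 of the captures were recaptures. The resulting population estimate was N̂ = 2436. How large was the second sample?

C = 624

From N = M·C/R: C = N·R / M = 2436·52 / 203 = 126672 / 203 = 624.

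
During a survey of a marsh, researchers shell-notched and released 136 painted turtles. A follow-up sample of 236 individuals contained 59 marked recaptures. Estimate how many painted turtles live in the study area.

Lincoln-Petersen assumes M/N = R/C, so N = M·C / R.
N = (136 × 236) / 59 = 32096 / 59 = 544

N = 544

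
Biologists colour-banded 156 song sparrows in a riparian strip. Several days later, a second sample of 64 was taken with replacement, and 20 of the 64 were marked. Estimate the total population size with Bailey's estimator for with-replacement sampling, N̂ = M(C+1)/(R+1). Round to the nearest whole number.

N ≈ 483

N̂ = 156·(64+1)/(20+1) = 156·65/21 = 10140/21 ≈ 482.9 → 483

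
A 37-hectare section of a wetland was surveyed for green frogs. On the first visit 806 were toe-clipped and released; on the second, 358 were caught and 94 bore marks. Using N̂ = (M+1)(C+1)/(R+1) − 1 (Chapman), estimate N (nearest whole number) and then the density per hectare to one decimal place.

N̂ = 807·359/95 − 1 = 289713/95 − 1 ≈ 3048.6 → 3049
Density = N̂ / area = 3049 / 37 ≈ 82.41 → 82.4 per hectare

density ≈ 82.4 green frogs per hectare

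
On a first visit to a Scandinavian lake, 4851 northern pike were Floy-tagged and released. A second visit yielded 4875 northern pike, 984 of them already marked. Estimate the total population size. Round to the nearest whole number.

Lincoln-Petersen assumes M/N = R/C, so N = M·C / R.
N = (4851 × 4875) / 984 = 23648625 / 984 ≈ 24033.2 → 24033

N ≈ 24,033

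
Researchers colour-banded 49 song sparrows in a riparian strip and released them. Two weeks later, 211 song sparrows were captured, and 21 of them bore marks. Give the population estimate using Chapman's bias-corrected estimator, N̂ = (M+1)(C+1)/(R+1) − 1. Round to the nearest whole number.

N ≈ 481

N̂ = (49+1)(211+1)/(21+1) − 1 = 50·212/22 − 1
= 10600/22 − 1 ≈ 481.8 − 1 ≈ 480.8 → 481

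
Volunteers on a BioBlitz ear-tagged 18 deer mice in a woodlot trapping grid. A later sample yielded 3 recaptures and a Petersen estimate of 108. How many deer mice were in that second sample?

From N = M·C/R: C = N·R / M = 108·3 / 18 = 324 / 18 = 18.

C = 18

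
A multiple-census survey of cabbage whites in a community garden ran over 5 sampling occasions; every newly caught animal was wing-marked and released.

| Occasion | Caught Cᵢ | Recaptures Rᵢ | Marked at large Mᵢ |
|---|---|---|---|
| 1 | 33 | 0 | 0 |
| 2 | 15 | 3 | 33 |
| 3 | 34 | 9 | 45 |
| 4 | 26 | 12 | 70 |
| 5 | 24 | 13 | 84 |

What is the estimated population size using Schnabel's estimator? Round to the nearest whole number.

N ≈ 158

Σ MᵢCᵢ = 0·33 + 33·15 + 45·34 + 70·26 + 84·24 = 0 + 495 + 1530 + 1820 + 2016 = 5861
Σ Rᵢ = 0 + 3 + 9 + 12 + 13 = 37
N̂ = 5861 / 37 ≈ 158.4 → 158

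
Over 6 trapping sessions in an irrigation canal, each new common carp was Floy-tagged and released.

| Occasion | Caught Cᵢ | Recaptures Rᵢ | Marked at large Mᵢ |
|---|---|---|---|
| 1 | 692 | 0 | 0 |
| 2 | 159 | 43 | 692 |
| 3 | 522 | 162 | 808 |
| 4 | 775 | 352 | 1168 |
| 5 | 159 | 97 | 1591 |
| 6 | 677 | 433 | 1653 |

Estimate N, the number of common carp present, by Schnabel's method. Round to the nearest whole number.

N ≈ 2584

Σ MᵢCᵢ = 0·692 + 692·159 + 808·522 + 1168·775 + 1591·159 + 1653·677 = 0 + 110028 + 421776 + 905200 + 252969 + 1119081 = 2809054
Σ Rᵢ = 0 + 43 + 162 + 352 + 97 + 433 = 1087
N̂ = 2809054 / 1087 ≈ 2584.2 → 2584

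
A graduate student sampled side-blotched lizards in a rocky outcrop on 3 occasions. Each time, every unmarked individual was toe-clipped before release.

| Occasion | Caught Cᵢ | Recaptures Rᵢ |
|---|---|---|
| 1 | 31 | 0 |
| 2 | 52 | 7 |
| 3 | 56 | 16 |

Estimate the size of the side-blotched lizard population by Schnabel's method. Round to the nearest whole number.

Marked at large before each occasion: Mᵢ = Σⱼ<ᵢ (Cⱼ − Rⱼ) → M1=0, M2=31, M3=76
Σ MᵢCᵢ = 0·31 + 31·52 + 76·56 = 0 + 1612 + 4256 = 5868
Σ Rᵢ = 0 + 7 + 16 = 23
N̂ = 5868 / 23 ≈ 255.1 → 255

N ≈ 255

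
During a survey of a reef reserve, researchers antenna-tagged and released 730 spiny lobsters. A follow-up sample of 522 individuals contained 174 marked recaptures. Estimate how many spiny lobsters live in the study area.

N = 2190

Lincoln-Petersen assumes M/N = R/C, so N = M·C / R.
N = (730 × 522) / 174 = 381060 / 174 = 2190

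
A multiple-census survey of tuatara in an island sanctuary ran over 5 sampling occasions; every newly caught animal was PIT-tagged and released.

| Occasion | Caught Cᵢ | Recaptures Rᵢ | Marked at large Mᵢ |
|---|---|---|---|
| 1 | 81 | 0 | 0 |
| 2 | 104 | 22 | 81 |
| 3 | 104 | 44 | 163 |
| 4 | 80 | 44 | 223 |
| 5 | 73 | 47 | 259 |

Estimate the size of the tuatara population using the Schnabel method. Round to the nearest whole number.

N ≈ 396

Σ MᵢCᵢ = 0·81 + 81·104 + 163·104 + 223·80 + 259·73 = 0 + 8424 + 16952 + 17840 + 18907 = 62123
Σ Rᵢ = 0 + 22 + 44 + 44 + 47 = 157
N̂ = 62123 / 157 ≈ 395.7 → 396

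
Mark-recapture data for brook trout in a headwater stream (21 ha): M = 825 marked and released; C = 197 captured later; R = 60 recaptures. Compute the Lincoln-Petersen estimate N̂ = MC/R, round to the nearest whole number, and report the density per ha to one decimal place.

density ≈ 129.0 brook trout per ha

N̂ = 825·197/60 = 162525/60 ≈ 2708.8 → 2709
Density = N̂ / area = 2709 / 21 = 129.0 per ha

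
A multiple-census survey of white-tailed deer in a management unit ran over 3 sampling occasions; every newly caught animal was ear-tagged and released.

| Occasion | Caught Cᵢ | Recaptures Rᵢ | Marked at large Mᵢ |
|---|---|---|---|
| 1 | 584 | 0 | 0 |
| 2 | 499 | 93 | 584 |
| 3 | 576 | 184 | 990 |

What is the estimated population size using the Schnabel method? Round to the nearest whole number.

Σ MᵢCᵢ = 0·584 + 584·499 + 990·576 = 0 + 291416 + 570240 = 861656
Σ Rᵢ = 0 + 93 + 184 = 277
N̂ = 861656 / 277 ≈ 3110.7 → 3111

N ≈ 3111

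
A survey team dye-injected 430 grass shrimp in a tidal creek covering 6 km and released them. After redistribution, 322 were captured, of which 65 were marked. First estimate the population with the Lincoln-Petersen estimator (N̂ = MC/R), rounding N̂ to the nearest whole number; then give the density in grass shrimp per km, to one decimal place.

N̂ = 430·322/65 = 138460/65 ≈ 2130.2 → 2130
Density = N̂ / area = 2130 / 6 = 355.0 per km

density ≈ 355.0 grass shrimp per km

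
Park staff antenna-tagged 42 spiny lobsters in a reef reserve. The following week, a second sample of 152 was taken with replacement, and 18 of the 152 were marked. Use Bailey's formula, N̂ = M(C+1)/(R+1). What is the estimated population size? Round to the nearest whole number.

N̂ = 42·(152+1)/(18+1) = 42·153/19 = 6426/19 ≈ 338.2 → 338

N ≈ 338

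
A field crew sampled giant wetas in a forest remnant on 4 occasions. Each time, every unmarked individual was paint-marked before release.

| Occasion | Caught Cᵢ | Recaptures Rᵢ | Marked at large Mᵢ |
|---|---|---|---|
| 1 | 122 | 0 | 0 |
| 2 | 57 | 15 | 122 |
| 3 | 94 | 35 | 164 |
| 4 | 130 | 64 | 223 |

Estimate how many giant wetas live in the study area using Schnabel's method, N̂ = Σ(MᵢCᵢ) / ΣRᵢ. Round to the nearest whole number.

N ≈ 451

Σ MᵢCᵢ = 0·122 + 122·57 + 164·94 + 223·130 = 0 + 6954 + 15416 + 28990 = 51360
Σ Rᵢ = 0 + 15 + 35 + 64 = 114
N̂ = 51360 / 114 ≈ 450.5 → 451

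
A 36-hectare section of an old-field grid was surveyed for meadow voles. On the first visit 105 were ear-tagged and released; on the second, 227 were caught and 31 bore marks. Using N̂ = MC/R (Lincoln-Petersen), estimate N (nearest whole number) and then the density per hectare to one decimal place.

N̂ = 105·227/31 = 23835/31 ≈ 768.9 → 769
Density = N̂ / area = 769 / 36 ≈ 21.36 → 21.4 per hectare

density ≈ 21.4 meadow voles per hectare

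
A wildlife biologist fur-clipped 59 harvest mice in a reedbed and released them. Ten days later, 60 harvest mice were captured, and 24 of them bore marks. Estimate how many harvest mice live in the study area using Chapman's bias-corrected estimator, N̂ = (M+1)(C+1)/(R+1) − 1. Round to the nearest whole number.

N̂ = (59+1)(60+1)/(24+1) − 1 = 60·61/25 − 1
= 3660/25 − 1 ≈ 146.4 − 1 ≈ 145.4 → 145

N ≈ 145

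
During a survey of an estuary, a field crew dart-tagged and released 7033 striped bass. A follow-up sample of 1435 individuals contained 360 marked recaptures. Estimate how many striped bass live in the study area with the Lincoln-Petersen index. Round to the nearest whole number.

N ≈ 28,034

N = (7033 × 1435) / 360 = 10092355 / 360 ≈ 28034.3 → 28034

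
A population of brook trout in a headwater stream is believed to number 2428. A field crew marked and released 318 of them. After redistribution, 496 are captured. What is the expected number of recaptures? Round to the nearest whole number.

The marked fraction of the population is 318/2428, so in a sample of 496 expect C·(M/N) marked.
E[R] = 318 × 496 / 2428 = 157728 / 2428 ≈ 65.0 → 65

expected recaptures ≈ 65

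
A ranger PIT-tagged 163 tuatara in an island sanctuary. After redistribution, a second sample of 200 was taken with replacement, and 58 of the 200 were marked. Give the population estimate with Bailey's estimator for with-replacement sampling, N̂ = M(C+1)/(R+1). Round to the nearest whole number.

N̂ = 163·(200+1)/(58+1) = 163·201/59 = 32763/59 ≈ 555.3 → 555

N ≈ 555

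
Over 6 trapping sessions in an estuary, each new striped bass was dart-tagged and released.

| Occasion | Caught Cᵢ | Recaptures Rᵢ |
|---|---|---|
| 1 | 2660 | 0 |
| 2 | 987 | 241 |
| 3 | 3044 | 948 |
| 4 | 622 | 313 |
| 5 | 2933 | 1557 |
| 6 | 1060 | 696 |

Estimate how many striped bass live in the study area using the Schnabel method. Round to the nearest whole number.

Marked at large before each occasion: Mᵢ = Σⱼ<ᵢ (Cⱼ − Rⱼ) → M1=0, M2=2660, M3=3406, M4=5502, M5=5811, M6=7187
Σ MᵢCᵢ = 0·2660 + 2660·987 + 3406·3044 + 5502·622 + 5811·2933 + 7187·1060 = 0 + 2625420 + 10367864 + 3422244 + 17043663 + 7618220 = 41077411
Σ Rᵢ = 0 + 241 + 948 + 313 + 1557 + 696 = 3755
N̂ = 41077411 / 3755 ≈ 10939.4 → 10939

N ≈ 10,939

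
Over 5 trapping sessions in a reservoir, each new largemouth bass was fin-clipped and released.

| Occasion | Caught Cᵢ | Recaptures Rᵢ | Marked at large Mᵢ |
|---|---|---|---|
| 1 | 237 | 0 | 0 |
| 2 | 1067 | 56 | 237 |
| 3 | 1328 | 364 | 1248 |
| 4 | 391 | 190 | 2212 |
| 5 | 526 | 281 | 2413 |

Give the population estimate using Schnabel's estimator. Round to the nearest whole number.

Σ MᵢCᵢ = 0·237 + 237·1067 + 1248·1328 + 2212·391 + 2413·526 = 0 + 252879 + 1657344 + 864892 + 1269238 = 4044353
Σ Rᵢ = 0 + 56 + 364 + 190 + 281 = 891
N̂ = 4044353 / 891 ≈ 4539.1 → 4539

N ≈ 4539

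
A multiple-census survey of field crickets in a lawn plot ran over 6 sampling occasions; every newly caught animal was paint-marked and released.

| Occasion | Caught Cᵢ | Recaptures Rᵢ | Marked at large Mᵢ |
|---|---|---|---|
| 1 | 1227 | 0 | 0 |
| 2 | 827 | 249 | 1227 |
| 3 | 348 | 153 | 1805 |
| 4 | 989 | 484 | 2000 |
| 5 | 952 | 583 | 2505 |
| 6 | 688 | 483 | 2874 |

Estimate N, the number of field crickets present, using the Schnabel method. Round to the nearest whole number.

N ≈ 4090

Σ MᵢCᵢ = 0·1227 + 1227·827 + 1805·348 + 2000·989 + 2505·952 + 2874·688 = 0 + 1014729 + 628140 + 1978000 + 2384760 + 1977312 = 7982941
Σ Rᵢ = 0 + 249 + 153 + 484 + 583 + 483 = 1952
N̂ = 7982941 / 1952 ≈ 4089.6 → 4090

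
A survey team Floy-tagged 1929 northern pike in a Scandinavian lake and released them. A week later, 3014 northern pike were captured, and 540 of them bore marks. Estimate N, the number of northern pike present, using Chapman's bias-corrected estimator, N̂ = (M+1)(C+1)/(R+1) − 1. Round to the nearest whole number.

N ≈ 10,755

N̂ = (1929+1)(3014+1)/(540+1) − 1 = 1930·3015/541 − 1
= 5818950/541 − 1 ≈ 10755.9 − 1 ≈ 10754.9 → 10755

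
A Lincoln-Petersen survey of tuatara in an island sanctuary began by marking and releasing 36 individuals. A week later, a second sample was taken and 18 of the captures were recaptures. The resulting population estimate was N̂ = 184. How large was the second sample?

From N = M·C/R: C = N·R / M = 184·18 / 36 = 3312 / 36 = 92.

C = 92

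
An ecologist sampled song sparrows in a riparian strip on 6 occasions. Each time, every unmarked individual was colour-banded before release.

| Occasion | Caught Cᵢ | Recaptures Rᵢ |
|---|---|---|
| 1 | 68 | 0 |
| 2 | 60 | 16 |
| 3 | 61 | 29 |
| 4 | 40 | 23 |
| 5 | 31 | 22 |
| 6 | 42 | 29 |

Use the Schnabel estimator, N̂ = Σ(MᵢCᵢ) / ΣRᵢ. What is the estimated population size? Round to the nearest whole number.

Marked at large before each occasion: Mᵢ = Σⱼ<ᵢ (Cⱼ − Rⱼ) → M1=0, M2=68, M3=112, M4=144, M5=161, M6=170
Σ MᵢCᵢ = 0·68 + 68·60 + 112·61 + 144·40 + 161·31 + 170·42 = 0 + 4080 + 6832 + 5760 + 4991 + 7140 = 28803
Σ Rᵢ = 0 + 16 + 29 + 23 + 22 + 29 = 119
N̂ = 28803 / 119 ≈ 242.0 → 242

N ≈ 242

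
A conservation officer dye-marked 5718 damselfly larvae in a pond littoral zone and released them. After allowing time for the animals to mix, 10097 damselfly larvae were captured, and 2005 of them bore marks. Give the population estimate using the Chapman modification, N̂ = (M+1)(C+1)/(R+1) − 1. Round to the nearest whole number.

N ≈ 28,788

N̂ = (5718+1)(10097+1)/(2005+1) − 1 = 5719·10098/2006 − 1
= 57750462/2006 − 1 ≈ 28788.9 − 1 ≈ 28787.9 → 28788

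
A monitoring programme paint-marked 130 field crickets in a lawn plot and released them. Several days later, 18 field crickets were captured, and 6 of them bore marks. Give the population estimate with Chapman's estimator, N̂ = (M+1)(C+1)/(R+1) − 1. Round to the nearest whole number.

N ≈ 355

N̂ = (130+1)(18+1)/(6+1) − 1 = 131·19/7 − 1
= 2489/7 − 1 ≈ 355.6 − 1 ≈ 354.6 → 355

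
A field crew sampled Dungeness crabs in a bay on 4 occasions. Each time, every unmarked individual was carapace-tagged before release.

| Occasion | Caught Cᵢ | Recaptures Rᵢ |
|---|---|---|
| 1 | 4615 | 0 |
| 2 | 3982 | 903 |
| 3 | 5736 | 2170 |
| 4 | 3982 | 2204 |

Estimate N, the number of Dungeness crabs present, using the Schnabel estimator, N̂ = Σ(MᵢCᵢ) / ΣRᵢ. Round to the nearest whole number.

Marked at large before each occasion: Mᵢ = Σⱼ<ᵢ (Cⱼ − Rⱼ) → M1=0, M2=4615, M3=7694, M4=11260
Σ MᵢCᵢ = 0·4615 + 4615·3982 + 7694·5736 + 11260·3982 = 0 + 18376930 + 44132784 + 44837320 = 107347034
Σ Rᵢ = 0 + 903 + 2170 + 2204 = 5277
N̂ = 107347034 / 5277 ≈ 20342.4 → 20342

N ≈ 20,342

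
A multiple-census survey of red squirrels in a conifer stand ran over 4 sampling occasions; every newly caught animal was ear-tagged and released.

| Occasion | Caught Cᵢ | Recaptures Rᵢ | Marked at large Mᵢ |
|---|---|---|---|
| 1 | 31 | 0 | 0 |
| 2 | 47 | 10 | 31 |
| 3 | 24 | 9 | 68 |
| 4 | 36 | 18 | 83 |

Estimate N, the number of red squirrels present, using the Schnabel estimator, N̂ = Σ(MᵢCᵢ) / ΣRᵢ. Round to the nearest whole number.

Σ MᵢCᵢ = 0·31 + 31·47 + 68·24 + 83·36 = 0 + 1457 + 1632 + 2988 = 6077
Σ Rᵢ = 0 + 10 + 9 + 18 = 37
N̂ = 6077 / 37 ≈ 164.2 → 164

N ≈ 164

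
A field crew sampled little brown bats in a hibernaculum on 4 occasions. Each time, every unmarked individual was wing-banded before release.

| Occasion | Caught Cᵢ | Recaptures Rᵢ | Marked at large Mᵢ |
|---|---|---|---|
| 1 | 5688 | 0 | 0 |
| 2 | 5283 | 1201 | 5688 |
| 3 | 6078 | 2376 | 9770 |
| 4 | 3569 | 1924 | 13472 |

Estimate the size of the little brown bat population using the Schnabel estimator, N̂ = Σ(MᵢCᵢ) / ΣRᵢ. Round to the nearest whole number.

Σ MᵢCᵢ = 0·5688 + 5688·5283 + 9770·6078 + 13472·3569 = 0 + 30049704 + 59382060 + 48081568 = 137513332
Σ Rᵢ = 0 + 1201 + 2376 + 1924 = 5501
N̂ = 137513332 / 5501 ≈ 24997.9 → 24998

N ≈ 24,998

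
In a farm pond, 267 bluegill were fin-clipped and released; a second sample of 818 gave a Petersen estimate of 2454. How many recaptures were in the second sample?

R = 89

From N = M·C/R: R = M·C / N = 267·818 / 2454 = 218406 / 2454 = 89.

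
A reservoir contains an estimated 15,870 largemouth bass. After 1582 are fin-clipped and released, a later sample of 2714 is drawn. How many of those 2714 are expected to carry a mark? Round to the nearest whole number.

The marked fraction of the population is 1582/15870, so in a sample of 2714 expect C·(M/N) marked.
E[R] = 1582 × 2714 / 15870 = 4293548 / 15870 ≈ 270.5 → 271

expected recaptures ≈ 271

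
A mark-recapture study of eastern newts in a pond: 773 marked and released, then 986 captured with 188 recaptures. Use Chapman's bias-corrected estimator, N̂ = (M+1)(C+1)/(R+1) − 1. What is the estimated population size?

N̂ = (773+1)(986+1)/(188+1) − 1 = 774·987/189 − 1
= 763938/189 − 1 = 4042 − 1 = 4041

N = 4041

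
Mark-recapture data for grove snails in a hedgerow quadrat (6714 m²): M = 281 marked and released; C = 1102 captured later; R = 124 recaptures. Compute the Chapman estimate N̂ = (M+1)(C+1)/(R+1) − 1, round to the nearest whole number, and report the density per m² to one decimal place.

density ≈ 0.4 grove snails per m²

N̂ = 282·1103/125 − 1 = 311046/125 − 1 ≈ 2487.4 → 2487
Density = N̂ / area = 2487 / 6714 ≈ 0.37 → 0.4 per m²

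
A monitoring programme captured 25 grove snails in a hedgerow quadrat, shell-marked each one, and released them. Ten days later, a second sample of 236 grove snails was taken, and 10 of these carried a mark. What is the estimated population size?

N = 590

If marked individuals mix randomly, R/C ≈ M/N, giving N ≈ M·C/R.
N = (25 × 236) / 10 = 5900 / 10 = 590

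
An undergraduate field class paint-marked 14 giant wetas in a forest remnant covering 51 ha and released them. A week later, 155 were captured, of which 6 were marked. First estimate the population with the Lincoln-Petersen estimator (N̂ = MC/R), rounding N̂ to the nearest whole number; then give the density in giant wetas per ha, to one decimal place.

N̂ = 14·155/6 = 2170/6 ≈ 361.7 → 362
Density = N̂ / area = 362 / 51 ≈ 7.10 → 7.1 per ha

density ≈ 7.1 giant wetas per ha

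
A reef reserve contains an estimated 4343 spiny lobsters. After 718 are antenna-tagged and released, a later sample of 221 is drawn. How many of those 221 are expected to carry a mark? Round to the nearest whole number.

expected recaptures ≈ 37

Expected recaptures E[R] = M·C / N.
E[R] = 718 × 221 / 4343 = 158678 / 4343 ≈ 36.5 → 37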